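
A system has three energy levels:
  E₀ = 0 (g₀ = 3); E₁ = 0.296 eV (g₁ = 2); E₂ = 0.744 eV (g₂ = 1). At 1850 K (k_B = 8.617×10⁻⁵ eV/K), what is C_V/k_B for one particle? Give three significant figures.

0.351

k_BT = 8.617×10⁻⁵ × 1850 K = 0.15941 eV.
Eᵢ/kT = 0, 1.8568, 4.6672.
Z = Σ gᵢe^(−Eᵢ/kT) = 3·e^(−0) + 2·e^(−1.8568) + 1·e^(−4.6672) = 3.0000 + 0.31234 + 0.0093985 = 3.3217.
⟨E⟩ = 0.029938 eV, ⟨E²⟩ = 0.0098047 eV².
C_V/k_B = (⟨E²⟩ − ⟨E⟩²)/(kT)² = (0.0098047 − 0.00089628)/0.025412 = 0.351.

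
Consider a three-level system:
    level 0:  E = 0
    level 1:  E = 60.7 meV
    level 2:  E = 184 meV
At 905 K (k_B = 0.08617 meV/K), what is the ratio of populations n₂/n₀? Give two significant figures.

k_BT = 0.08617 × 905 K = 77.98 meV.
n₂/n₀ = exp[−(E₂−E₀)/kT] = exp(−(184 meV)/(77.98 meV)) = exp(-2.360) = 0.094.

0.094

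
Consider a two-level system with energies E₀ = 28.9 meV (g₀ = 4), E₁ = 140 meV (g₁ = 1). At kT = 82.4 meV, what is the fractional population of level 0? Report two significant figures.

Eᵢ/kT = 0.3507, 1.699.
Z = Σ gᵢe^(−Eᵢ/kT) = 4·e^(−0.3507) + 1·e^(−1.699) = 2.817 + 0.1829 = 3.000.
P₀ = g₀ e^(−E₀/kT) / Z = 2.817/3.000 = 0.94.

0.94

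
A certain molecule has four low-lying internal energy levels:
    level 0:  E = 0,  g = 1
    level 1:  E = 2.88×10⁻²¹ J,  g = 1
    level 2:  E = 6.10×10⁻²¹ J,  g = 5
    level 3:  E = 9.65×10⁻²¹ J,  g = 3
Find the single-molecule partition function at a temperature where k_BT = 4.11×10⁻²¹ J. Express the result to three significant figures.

Z = 2.92

Eᵢ/kT = 0, 0.70073, 1.4842, 2.3479.
Z = Σ gᵢe^(−Eᵢ/kT) = 1·e^(−0) + 1·e^(−0.70073) + 5·e^(−1.4842) + 3·e^(−2.3479) = 1.0000 + 0.49622 + 1.1334 + 0.28671 = 2.9163.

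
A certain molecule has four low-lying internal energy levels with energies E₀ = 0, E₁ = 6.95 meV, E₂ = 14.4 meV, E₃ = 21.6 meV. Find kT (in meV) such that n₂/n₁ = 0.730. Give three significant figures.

n₂/n₁ = exp[−(E₂−E₁)/kT] = 0.730.
⇒ (E₂−E₁)/kT = ln(1/0.730) = ln(1.3699) = 0.31474.
kT = 7.45 meV / 0.31474 = 23.7 meV.

23.7 meV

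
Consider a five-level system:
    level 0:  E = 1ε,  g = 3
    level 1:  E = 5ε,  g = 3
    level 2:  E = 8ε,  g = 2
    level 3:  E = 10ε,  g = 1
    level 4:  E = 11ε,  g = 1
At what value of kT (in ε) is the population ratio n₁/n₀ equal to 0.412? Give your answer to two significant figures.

n₁/n₀ = (g₁/g₀) exp[−(E₁−E₀)/kT] = 0.412.
⇒ (E₁−E₀)/kT = ln((3/3)/0.412) = ln(2.427) = 0.8867.
kT = 4ε / 0.8867 = 4.5 ε.

4.5 ε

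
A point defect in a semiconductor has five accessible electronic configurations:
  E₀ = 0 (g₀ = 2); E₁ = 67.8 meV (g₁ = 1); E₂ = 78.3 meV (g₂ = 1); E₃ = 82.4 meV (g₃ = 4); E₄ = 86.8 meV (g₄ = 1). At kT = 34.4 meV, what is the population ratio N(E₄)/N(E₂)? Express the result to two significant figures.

n₄/n₂ = (g₄/g₂) exp[−(E₄−E₂)/kT] = (1/1) × exp(−(8.5 meV)/(34.4 meV)) = (1/1) × exp(-0.2471) = 0.78.

0.78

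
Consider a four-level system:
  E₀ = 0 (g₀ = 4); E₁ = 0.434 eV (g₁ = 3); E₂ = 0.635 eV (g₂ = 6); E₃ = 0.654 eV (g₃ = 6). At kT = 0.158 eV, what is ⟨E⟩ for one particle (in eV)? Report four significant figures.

0.04880 eV

Eᵢ/kT = 0, 2.74684, 4.01899, 4.13924.
Z = Σ gᵢe^(−Eᵢ/kT) = 4·e^(−0) + 3·e^(−2.74684) + 6·e^(−4.01899) + 6·e^(−4.13924) = 4.00000 + 0.192391 + 0.107827 + 0.0956097 = 4.39583.
⟨E⟩ = Σ Eᵢ gᵢe^(−Eᵢ/kT) / Z = (0·4.00000 + 0.434·0.192391 + 0.635·0.107827 + 0.654·0.0956097) / 4.39583 = 0.04880 eV.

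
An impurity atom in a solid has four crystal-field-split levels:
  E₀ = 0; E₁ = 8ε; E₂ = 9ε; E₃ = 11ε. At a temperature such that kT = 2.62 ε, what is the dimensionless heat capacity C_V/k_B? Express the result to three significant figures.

0.907

Eᵢ/kT = 0, 3.0534, 3.4351, 4.1985.
Z = Σ e^(−Eᵢ/kT) = e^(−0) + e^(−3.0534) + e^(−3.4351) + e^(−4.1985) = 1.0000 + 0.047198 + 0.032222 + 0.015018 = 1.0944.
⟨E⟩ = 0.76095 ε, ⟨E²⟩ = 6.8054 ε².
C_V/k_B = (⟨E²⟩ − ⟨E⟩²)/(kT)² = (6.8054 − 0.57904)/6.8644 = 0.907.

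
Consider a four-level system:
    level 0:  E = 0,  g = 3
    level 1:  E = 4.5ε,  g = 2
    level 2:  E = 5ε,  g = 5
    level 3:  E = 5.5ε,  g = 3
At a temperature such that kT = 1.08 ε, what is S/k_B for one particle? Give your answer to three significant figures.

1.28

Eᵢ/kT = 0, 4.1667, 4.6296, 5.0926.
Z = Σ gᵢe^(−Eᵢ/kT) = 3·e^(−0) + 2·e^(−4.1667) + 5·e^(−4.6296) + 3·e^(−5.0926) = 3.0000 + 0.031007 + 0.048793 + 0.018426 = 3.0982.
⟨E⟩ = Σ EᵢPᵢ = 0.15649 ε.
S/k_B = ln Z + ⟨E⟩/kT = ln(3.0982) + 0.15649/1.08 = 1.1308 + 0.14490 = 1.28.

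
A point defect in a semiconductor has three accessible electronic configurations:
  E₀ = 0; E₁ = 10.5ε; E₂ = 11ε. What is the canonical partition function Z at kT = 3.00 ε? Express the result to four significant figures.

Z = 1.056

Eᵢ/kT = 0, 3.50000, 3.66667.
Z = Σ e^(−Eᵢ/kT) = e^(−0) + e^(−3.50000) + e^(−3.66667) = 1.00000 + 0.0301974 + 0.0255614 = 1.05576.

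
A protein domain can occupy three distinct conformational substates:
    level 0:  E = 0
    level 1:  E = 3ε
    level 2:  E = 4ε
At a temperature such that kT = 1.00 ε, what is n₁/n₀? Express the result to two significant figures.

n₁/n₀ = exp[−(E₁−E₀)/kT] = exp(−(3ε)/(1.00ε)) = exp(-3.000) = 0.050.

0.050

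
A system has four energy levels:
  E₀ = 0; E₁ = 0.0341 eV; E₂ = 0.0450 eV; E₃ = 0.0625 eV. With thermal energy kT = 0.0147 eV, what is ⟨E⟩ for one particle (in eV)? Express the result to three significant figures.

0.00548 eV

Eᵢ/kT = 0, 2.3197, 3.0612, 4.2517.
Z = Σ e^(−Eᵢ/kT) = e^(−0) + e^(−2.3197) + e^(−3.0612) + e^(−4.2517) = 1.0000 + 0.098303 + 0.046831 + 0.014240 = 1.1594.
⟨E⟩ = Σ Eᵢ e^(−Eᵢ/kT) / Z = (0·1.0000 + 0.0341·0.098303 + 0.0450·0.046831 + 0.0625·0.014240) / 1.1594 = 0.00548 eV.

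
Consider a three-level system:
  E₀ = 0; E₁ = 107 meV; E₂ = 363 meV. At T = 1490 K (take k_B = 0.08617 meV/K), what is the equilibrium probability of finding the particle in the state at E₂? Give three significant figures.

0.0396

k_BT = 0.08617 × 1490 K = 128.39 meV.
Eᵢ/kT = 0, 0.83340, 2.8273.
Z = Σ e^(−Eᵢ/kT) = e^(−0) + e^(−0.83340) + e^(−2.8273) = 1.0000 + 0.43457 + 0.059172 = 1.4937.
P₂ = e^(−E₂/kT) / Z = 0.059172/1.4937 = 0.0396.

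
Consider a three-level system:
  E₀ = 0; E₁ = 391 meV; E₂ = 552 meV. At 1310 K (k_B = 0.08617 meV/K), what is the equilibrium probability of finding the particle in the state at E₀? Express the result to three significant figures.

k_BT = 0.08617 × 1310 K = 112.88 meV.
Eᵢ/kT = 0, 3.4639, 4.8901.
Z = Σ e^(−Eᵢ/kT) = e^(−0) + e^(−3.4639) + e^(−4.8901) = 1.0000 + 0.031307 + 0.0075207 = 1.0388.
P₀ = e^(−E₀/kT) / Z = 1.0000/1.0388 = 0.963.

0.963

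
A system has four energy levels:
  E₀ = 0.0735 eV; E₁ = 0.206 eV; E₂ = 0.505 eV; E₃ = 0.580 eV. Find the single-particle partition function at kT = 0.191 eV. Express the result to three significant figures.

Eᵢ/kT = 0.38482, 1.0785, 2.6440, 3.0366.
Z = Σ e^(−Eᵢ/kT) = e^(−0.38482) + e^(−1.0785) + e^(−2.6440) + e^(−3.0366) = 0.68057 + 0.34011 + 0.071076 + 0.047998 = 1.1398.

Z = 1.14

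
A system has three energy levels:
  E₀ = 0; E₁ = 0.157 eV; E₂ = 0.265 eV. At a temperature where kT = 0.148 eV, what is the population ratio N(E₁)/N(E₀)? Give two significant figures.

0.35

n₁/n₀ = exp[−(E₁−E₀)/kT] = exp(−(0.157 eV)/(0.148 eV)) = exp(-1.061) = 0.35.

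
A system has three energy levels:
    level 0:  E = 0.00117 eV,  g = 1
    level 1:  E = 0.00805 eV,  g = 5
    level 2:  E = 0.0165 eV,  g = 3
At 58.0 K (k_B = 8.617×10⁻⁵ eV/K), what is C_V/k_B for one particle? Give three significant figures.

0.730

k_BT = 8.617×10⁻⁵ × 58.0 K = 0.0049979 eV.
Eᵢ/kT = 0.23410, 1.6107, 3.3014.
Z = Σ gᵢe^(−Eᵢ/kT) = 1·e^(−0.23410) + 5·e^(−1.6107) + 3·e^(−3.3014) = 0.79128 + 0.99874 + 0.11049 = 1.9005.
⟨E⟩ = 0.0056768 eV, ⟨E²⟩ = 0.000050452 eV².
C_V/k_B = (⟨E²⟩ − ⟨E⟩²)/(kT)² = (0.000050452 − 0.000032226)/0.000024979 = 0.730.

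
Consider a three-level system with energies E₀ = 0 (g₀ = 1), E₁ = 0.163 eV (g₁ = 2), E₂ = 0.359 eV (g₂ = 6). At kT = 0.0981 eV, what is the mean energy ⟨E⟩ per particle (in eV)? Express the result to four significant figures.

0.07649 eV

Eᵢ/kT = 0, 1.66157, 3.65953.
Z = Σ gᵢe^(−Eᵢ/kT) = 1·e^(−0) + 2·e^(−1.66157) + 6·e^(−3.65953) = 1.00000 + 0.379681 + 0.154468 = 1.53415.
⟨E⟩ = Σ Eᵢ gᵢe^(−Eᵢ/kT) / Z = (0·1.00000 + 0.163·0.379681 + 0.359·0.154468) / 1.53415 = 0.07649 eV.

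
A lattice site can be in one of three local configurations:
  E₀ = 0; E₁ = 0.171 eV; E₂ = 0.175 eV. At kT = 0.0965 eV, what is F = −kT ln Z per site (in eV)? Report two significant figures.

-0.028 eV

Eᵢ/kT = 0, 1.772, 1.813.
Z = Σ e^(−Eᵢ/kT) = e^(−0) + e^(−1.772) + e^(−1.813) = 1.000 + 0.1700 + 0.1632 = 1.333.
F = −kT ln Z = −0.0965 × ln(1.333) = −0.0965 × 0.2874 = -0.028 eV.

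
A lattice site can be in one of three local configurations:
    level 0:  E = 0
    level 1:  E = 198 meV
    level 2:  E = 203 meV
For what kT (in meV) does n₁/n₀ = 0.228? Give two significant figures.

130 meV

n₁/n₀ = exp[−(E₁−E₀)/kT] = 0.228.
⇒ (E₁−E₀)/kT = ln(1/0.228) = ln(4.386) = 1.478.
kT = 198 meV / 1.478 = 130 meV.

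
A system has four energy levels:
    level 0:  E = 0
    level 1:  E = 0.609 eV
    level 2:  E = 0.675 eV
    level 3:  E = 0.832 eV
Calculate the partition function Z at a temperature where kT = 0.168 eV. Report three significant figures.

Z = 1.05

Eᵢ/kT = 0, 3.6250, 4.0179, 4.9524.
Z = Σ e^(−Eᵢ/kT) = e^(−0) + e^(−3.6250) + e^(−4.0179) + e^(−4.9524) = 1.0000 + 0.026649 + 0.017991 + 0.0070664 = 1.0517.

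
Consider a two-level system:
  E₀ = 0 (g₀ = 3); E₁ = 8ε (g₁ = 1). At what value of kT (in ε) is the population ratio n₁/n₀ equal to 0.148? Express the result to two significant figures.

9.9 ε

n₁/n₀ = (g₁/g₀) exp[−(E₁−E₀)/kT] = 0.148.
⇒ (E₁−E₀)/kT = ln((1/3)/0.148) = ln(2.252) = 0.8118.
kT = 8ε / 0.8118 = 9.9 ε.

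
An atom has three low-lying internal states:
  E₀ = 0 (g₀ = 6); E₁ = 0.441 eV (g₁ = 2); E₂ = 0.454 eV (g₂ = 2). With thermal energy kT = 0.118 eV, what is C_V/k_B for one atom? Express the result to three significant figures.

0.210

Eᵢ/kT = 0, 3.7373, 3.8475.
Z = Σ gᵢe^(−Eᵢ/kT) = 6·e^(−0) + 2·e^(−3.7373) + 2·e^(−3.8475) = 6.0000 + 0.047637 + 0.042666 = 6.0903.
⟨E⟩ = 0.0066299 eV, ⟨E²⟩ = 0.0029651 eV².
C_V/k_B = (⟨E²⟩ − ⟨E⟩²)/(kT)² = (0.0029651 − 0.000043956)/0.013924 = 0.210.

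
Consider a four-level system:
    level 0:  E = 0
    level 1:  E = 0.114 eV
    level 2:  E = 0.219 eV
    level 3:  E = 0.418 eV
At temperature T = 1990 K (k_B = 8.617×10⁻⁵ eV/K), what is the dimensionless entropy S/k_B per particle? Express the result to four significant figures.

k_BT = 8.617×10⁻⁵ × 1990 K = 0.171478 eV.
Eᵢ/kT = 0, 0.664808, 1.27713, 2.43763.
Z = Σ e^(−Eᵢ/kT) = e^(−0) + e^(−0.664808) + e^(−1.27713) + e^(−2.43763) = 1.00000 + 0.514372 + 0.278836 + 0.0873677 = 1.88058.
⟨E⟩ = Σ EᵢPᵢ = 0.0830718 eV.
S/k_B = ln Z + ⟨E⟩/kT = ln(1.88058) + 0.0830718/0.171478 = 0.631580 + 0.484446 = 1.116.

1.116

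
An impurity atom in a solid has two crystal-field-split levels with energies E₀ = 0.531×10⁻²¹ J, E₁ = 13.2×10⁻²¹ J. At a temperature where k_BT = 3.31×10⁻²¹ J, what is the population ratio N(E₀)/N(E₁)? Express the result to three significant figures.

45.9

n₀/n₁ = exp[−(E₀−E₁)/kT] = exp(−(-12.669 ×10⁻²¹ J)/(3.31 ×10⁻²¹ J)) = exp(3.8275) = 45.9.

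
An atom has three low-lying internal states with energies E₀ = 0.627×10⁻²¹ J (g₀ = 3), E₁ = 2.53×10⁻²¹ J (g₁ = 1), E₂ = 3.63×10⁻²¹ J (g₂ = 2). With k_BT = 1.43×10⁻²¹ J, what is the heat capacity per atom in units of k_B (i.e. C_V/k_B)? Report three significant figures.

Eᵢ/kT = 0.43846, 1.7692, 2.5385.
Z = Σ gᵢe^(−Eᵢ/kT) = 3·e^(−0.43846) + 1·e^(−1.7692) + 2·e^(−2.5385) = 1.9351 + 0.17047 + 0.15797 = 2.2635.
⟨E⟩ = 0.97991, ⟨E²⟩ = 1.7378.
C_V/k_B = (⟨E²⟩ − ⟨E⟩²)/(kT)² = (1.7378 − 0.96022)/2.0449 = 0.380.

0.380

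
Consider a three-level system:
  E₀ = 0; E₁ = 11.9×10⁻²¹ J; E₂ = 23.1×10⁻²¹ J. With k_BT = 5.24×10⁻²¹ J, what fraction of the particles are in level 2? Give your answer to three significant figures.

0.0109

Eᵢ/kT = 0, 2.2710, 4.4084.
Z = Σ e^(−Eᵢ/kT) = e^(−0) + e^(−2.2710) + e^(−4.4084) = 1.0000 + 0.10321 + 0.012175 = 1.1154.
P₂ = e^(−E₂/kT) / Z = 0.012175/1.1154 = 0.0109.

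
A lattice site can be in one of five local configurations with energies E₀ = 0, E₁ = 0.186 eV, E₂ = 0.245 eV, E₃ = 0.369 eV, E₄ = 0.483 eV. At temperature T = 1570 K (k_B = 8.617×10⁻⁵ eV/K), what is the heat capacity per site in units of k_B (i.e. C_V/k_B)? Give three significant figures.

k_BT = 8.617×10⁻⁵ × 1570 K = 0.13529 eV.
Eᵢ/kT = 0, 1.3748, 1.8109, 2.7275, 3.5701.
Z = Σ e^(−Eᵢ/kT) = e^(−0) + e^(−1.3748) + e^(−1.8109) + e^(−2.7275) + e^(−3.5701) = 1.0000 + 0.25289 + 0.16351 + 0.065383 + 0.028153 = 1.5099.
⟨E⟩ = 0.082669 eV, ⟨E²⟩ = 0.022541 eV².
C_V/k_B = (⟨E²⟩ − ⟨E⟩²)/(kT)² = (0.022541 − 0.0068342)/0.018303 = 0.858.

0.858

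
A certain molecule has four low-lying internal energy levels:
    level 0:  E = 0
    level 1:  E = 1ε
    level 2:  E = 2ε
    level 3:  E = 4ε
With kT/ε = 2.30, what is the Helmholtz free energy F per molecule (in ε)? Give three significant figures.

-1.86 ε

Eᵢ/kT = 0, 0.43478, 0.86957, 1.7391.
Z = Σ e^(−Eᵢ/kT) = e^(−0) + e^(−0.43478) + e^(−0.86957) + e^(−1.7391) = 1.0000 + 0.64741 + 0.41913 + 0.17568 = 2.2422.
F = −kT ln Z = −2.30 × ln(2.2422) = −2.30 × 0.80746 = -1.86 ε.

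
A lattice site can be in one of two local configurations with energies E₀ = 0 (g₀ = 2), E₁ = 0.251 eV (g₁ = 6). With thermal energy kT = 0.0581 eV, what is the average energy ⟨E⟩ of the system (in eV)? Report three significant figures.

0.00963 eV

Eᵢ/kT = 0, 4.3201.
Z = Σ gᵢe^(−Eᵢ/kT) = 2·e^(−0) + 6·e^(−4.3201) = 2.0000 + 0.079791 = 2.0798.
⟨E⟩ = Σ Eᵢ gᵢe^(−Eᵢ/kT) / Z = (0·2.0000 + 0.251·0.079791) / 2.0798 = 0.00963 eV.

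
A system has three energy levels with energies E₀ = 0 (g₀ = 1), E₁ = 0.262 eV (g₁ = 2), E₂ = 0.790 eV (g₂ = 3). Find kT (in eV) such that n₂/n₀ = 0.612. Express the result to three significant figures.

n₂/n₀ = (g₂/g₀) exp[−(E₂−E₀)/kT] = 0.612.
⇒ (E₂−E₀)/kT = ln((3/1)/0.612) = ln(4.9020) = 1.5896.
kT = 0.790 eV / 1.5896 = 0.497 eV.

0.497 eV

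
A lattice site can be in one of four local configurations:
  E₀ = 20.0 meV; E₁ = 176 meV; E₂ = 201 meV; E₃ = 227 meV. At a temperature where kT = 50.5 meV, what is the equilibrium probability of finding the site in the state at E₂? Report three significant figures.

Eᵢ/kT = 0.39604, 3.4851, 3.9802, 4.4950.
Z = Σ e^(−Eᵢ/kT) = e^(−0.39604) + e^(−3.4851) + e^(−3.9802) + e^(−4.4950) = 0.67298 + 0.030651 + 0.018682 + 0.011165 = 0.73348.
P₂ = e^(−E₂/kT) / Z = 0.018682/0.73348 = 0.0255.

0.0255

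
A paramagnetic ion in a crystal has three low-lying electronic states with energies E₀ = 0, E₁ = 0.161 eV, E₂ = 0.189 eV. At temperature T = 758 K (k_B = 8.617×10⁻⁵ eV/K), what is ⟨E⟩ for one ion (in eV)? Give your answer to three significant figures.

0.0212 eV

k_BT = 8.617×10⁻⁵ × 758 K = 0.065317 eV.
Eᵢ/kT = 0, 2.4649, 2.8936.
Z = Σ e^(−Eᵢ/kT) = e^(−0) + e^(−2.4649) + e^(−2.8936) = 1.0000 + 0.085017 + 0.055376 = 1.1404.
⟨E⟩ = Σ Eᵢ e^(−Eᵢ/kT) / Z = (0·1.0000 + 0.161·0.085017 + 0.189·0.055376) / 1.1404 = 0.0212 eV.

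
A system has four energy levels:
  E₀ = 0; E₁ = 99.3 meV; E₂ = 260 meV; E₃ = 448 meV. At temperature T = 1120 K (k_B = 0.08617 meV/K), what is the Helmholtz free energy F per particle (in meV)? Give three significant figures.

-34.8 meV

k_BT = 0.08617 × 1120 K = 96.510 meV.
Eᵢ/kT = 0, 1.0289, 2.6940, 4.6420.
Z = Σ e^(−Eᵢ/kT) = e^(−0) + e^(−1.0289) + e^(−2.6940) + e^(−4.6420) = 1.0000 + 0.35740 + 0.067610 + 0.0096384 = 1.4346.
F = −kT ln Z = −96.510 × ln(1.4346) = −96.510 × 0.36089 = -34.8 meV.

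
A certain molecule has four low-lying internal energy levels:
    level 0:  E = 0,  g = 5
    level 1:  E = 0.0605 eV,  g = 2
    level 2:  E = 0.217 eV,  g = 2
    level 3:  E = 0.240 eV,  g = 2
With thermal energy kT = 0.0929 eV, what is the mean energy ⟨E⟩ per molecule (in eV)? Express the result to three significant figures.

Eᵢ/kT = 0, 0.65124, 2.3358, 2.5834.
Z = Σ gᵢe^(−Eᵢ/kT) = 5·e^(−0) + 2·e^(−0.65124) + 2·e^(−2.3358) + 2·e^(−2.5834) = 5.0000 + 1.0428 + 0.19347 + 0.15103 = 6.3873.
⟨E⟩ = Σ Eᵢ gᵢe^(−Eᵢ/kT) / Z = (0·5.0000 + 0.0605·1.0428 + 0.217·0.19347 + 0.240·0.15103) / 6.3873 = 0.0221 eV.

0.0221 eV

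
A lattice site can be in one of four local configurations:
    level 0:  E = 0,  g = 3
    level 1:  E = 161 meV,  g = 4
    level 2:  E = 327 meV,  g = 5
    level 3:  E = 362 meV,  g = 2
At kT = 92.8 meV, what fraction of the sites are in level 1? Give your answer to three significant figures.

Eᵢ/kT = 0, 1.7349, 3.5237, 3.9009.
Z = Σ gᵢe^(−Eᵢ/kT) = 3·e^(−0) + 4·e^(−1.7349) + 5·e^(−3.5237) + 2·e^(−3.9009) = 3.0000 + 0.70567 + 0.14745 + 0.040447 = 3.8936.
P₁ = g₁ e^(−E₁/kT) / Z = 0.70567/3.8936 = 0.181.

0.181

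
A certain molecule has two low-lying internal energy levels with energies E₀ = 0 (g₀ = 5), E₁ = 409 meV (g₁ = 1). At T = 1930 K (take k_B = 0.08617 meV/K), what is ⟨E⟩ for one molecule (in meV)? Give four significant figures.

k_BT = 0.08617 × 1930 K = 166.308 meV.
Eᵢ/kT = 0, 2.45929.
Z = Σ gᵢe^(−Eᵢ/kT) = 5·e^(−0) + 1·e^(−2.45929) = 5.00000 + 0.0854956 = 5.08550.
⟨E⟩ = Σ Eᵢ gᵢe^(−Eᵢ/kT) / Z = (0·5.00000 + 409·0.0854956) / 5.08550 = 6.876 meV.

6.876 meV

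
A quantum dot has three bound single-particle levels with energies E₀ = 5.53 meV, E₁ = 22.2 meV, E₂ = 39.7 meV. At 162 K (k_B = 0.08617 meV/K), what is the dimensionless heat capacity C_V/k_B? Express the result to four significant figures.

0.5135

k_BT = 0.08617 × 162 K = 13.9595 meV.
Eᵢ/kT = 0.396146, 1.59031, 2.84394.
Z = Σ e^(−Eᵢ/kT) = e^(−0.396146) + e^(−1.59031) + e^(−2.84394) = 0.672908 + 0.203862 + 0.0581959 = 0.934966.
⟨E⟩ = 11.2916 meV, ⟨E²⟩ = 227.571 meV².
C_V/k_B = (⟨E²⟩ − ⟨E⟩²)/(kT)² = (227.571 − 127.500)/194.868 = 0.5135.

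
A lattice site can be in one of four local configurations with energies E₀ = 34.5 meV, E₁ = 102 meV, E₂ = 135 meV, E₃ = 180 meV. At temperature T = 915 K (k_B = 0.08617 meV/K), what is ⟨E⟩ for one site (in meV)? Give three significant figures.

k_BT = 0.08617 × 915 K = 78.846 meV.
Eᵢ/kT = 0.43756, 1.2937, 1.7122, 2.2829.
Z = Σ e^(−Eᵢ/kT) = e^(−0.43756) + e^(−1.2937) + e^(−1.7122) + e^(−2.2829) = 0.64561 + 0.27425 + 0.18047 + 0.10199 = 1.2023.
⟨E⟩ = Σ Eᵢ e^(−Eᵢ/kT) / Z = (34.5·0.64561 + 102·0.27425 + 135·0.18047 + 180·0.10199) / 1.2023 = 77.3 meV.

77.3 meV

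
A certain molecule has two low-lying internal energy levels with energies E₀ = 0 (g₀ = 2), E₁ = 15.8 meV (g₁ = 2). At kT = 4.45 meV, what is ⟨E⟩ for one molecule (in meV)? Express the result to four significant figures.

0.4409 meV

Eᵢ/kT = 0, 3.55056.
Z = Σ gᵢe^(−Eᵢ/kT) = 2·e^(−0) + 2·e^(−3.55056) = 2.00000 + 0.0574171 = 2.05742.
⟨E⟩ = Σ Eᵢ gᵢe^(−Eᵢ/kT) / Z = (0·2.00000 + 15.8·0.0574171) / 2.05742 = 0.4409 meV.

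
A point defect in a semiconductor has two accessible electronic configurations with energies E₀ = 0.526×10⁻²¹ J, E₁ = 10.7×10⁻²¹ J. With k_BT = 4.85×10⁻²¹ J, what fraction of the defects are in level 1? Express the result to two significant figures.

Eᵢ/kT = 0.1085, 2.206.
Z = Σ e^(−Eᵢ/kT) = e^(−0.1085) + e^(−2.206) = 0.8972 + 0.1101 = 1.007.
P₁ = e^(−E₁/kT) / Z = 0.1101/1.007 = 0.11.

0.11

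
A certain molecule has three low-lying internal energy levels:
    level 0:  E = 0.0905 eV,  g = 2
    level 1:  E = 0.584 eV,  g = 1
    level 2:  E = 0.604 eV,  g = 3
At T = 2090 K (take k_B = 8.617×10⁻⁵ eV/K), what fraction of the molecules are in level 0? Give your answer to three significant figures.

0.894

k_BT = 8.617×10⁻⁵ × 2090 K = 0.18010 eV.
Eᵢ/kT = 0.50250, 3.2426, 3.3537.
Z = Σ gᵢe^(−Eᵢ/kT) = 2·e^(−0.50250) + 1·e^(−3.2426) + 3·e^(−3.3537) = 1.2100 + 0.039062 + 0.10486 = 1.3539.
P₀ = g₀ e^(−E₀/kT) / Z = 1.2100/1.3539 = 0.894.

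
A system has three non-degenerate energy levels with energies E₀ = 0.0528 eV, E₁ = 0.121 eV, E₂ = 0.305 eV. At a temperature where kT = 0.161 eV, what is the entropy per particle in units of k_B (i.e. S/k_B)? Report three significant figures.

Eᵢ/kT = 0.32795, 0.75155, 1.8944.
Z = Σ e^(−Eᵢ/kT) = e^(−0.32795) + e^(−0.75155) + e^(−1.8944) = 0.72040 + 0.47163 + 0.15041 = 1.3424.
⟨E⟩ = Σ EᵢPᵢ = 0.10502 eV.
S/k_B = ln Z + ⟨E⟩/kT = ln(1.3424) + 0.10502/0.161 = 0.29446 + 0.65230 = 0.947.

0.947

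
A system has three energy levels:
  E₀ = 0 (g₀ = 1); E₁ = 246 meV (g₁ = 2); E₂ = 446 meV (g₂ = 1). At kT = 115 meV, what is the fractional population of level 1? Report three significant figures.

Eᵢ/kT = 0, 2.1391, 3.8783.
Z = Σ gᵢe^(−Eᵢ/kT) = 1·e^(−0) + 2·e^(−2.1391) + 1·e^(−3.8783) = 1.0000 + 0.23552 + 0.020686 = 1.2562.
P₁ = g₁ e^(−E₁/kT) / Z = 0.23552/1.2562 = 0.187.

0.187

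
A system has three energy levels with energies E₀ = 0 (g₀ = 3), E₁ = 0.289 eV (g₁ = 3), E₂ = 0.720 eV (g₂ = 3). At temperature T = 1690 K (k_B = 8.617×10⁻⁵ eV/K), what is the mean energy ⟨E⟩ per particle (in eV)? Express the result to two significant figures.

0.039 eV

k_BT = 8.617×10⁻⁵ × 1690 K = 0.1456 eV.
Eᵢ/kT = 0, 1.985, 4.945.
Z = Σ gᵢe^(−Eᵢ/kT) = 3·e^(−0) + 3·e^(−1.985) + 3·e^(−4.945) = 3.000 + 0.4121 + 0.02136 = 3.433.
⟨E⟩ = Σ Eᵢ gᵢe^(−Eᵢ/kT) / Z = (0·3.000 + 0.289·0.4121 + 0.720·0.02136) / 3.433 = 0.039 eV.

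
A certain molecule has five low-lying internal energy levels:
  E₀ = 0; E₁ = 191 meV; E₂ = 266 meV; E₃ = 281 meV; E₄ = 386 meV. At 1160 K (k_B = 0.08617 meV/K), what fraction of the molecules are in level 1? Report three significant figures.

k_BT = 0.08617 × 1160 K = 99.957 meV.
Eᵢ/kT = 0, 1.9108, 2.6611, 2.8112, 3.8617.
Z = Σ e^(−Eᵢ/kT) = e^(−0) + e^(−1.9108) + e^(−2.6611) + e^(−2.8112) + e^(−3.8617) = 1.0000 + 0.14796 + 0.069871 + 0.060133 + 0.021032 = 1.2990.
P₁ = e^(−E₁/kT) / Z = 0.14796/1.2990 = 0.114.

0.114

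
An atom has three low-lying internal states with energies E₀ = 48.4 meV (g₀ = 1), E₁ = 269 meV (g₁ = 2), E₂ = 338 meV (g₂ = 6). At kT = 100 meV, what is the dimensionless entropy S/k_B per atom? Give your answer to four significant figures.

1.371

Eᵢ/kT = 0.484000, 2.69000, 3.38000.
Z = Σ gᵢe^(−Eᵢ/kT) = 1·e^(−0.484000) + 2·e^(−2.69000) + 6·e^(−3.38000) = 0.616313 + 0.135762 + 0.204285 = 0.956360.
⟨E⟩ = Σ EᵢPᵢ = 141.576 meV.
S/k_B = ln Z + ⟨E⟩/kT = ln(0.956360) + 141.576/100 = -0.0446209 + 1.41576 = 1.371.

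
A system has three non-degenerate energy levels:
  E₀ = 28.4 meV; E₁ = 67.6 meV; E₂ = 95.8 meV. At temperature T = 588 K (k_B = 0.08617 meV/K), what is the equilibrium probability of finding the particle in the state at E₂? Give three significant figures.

k_BT = 0.08617 × 588 K = 50.668 meV.
Eᵢ/kT = 0.56051, 1.3342, 1.8907.
Z = Σ e^(−Eᵢ/kT) = e^(−0.56051) + e^(−1.3342) + e^(−1.8907) = 0.57092 + 0.26337 + 0.15097 = 0.98526.
P₂ = e^(−E₂/kT) / Z = 0.15097/0.98526 = 0.153.

0.153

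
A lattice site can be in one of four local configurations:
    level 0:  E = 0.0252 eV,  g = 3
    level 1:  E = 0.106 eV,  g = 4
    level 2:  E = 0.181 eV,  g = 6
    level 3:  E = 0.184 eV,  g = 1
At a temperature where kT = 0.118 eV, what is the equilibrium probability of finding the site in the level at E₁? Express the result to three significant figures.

Eᵢ/kT = 0.21356, 0.89831, 1.5339, 1.5593.
Z = Σ gᵢe^(−Eᵢ/kT) = 3·e^(−0.21356) + 4·e^(−0.89831) + 6·e^(−1.5339) + 1·e^(−1.5593) = 2.4231 + 1.6290 + 1.2942 + 0.21028 = 5.5566.
P₁ = g₁ e^(−E₁/kT) / Z = 1.6290/5.5566 = 0.293.

0.293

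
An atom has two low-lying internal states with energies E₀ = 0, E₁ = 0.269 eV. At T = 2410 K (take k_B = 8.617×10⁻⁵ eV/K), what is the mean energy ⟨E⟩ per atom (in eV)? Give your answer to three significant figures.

k_BT = 8.617×10⁻⁵ × 2410 K = 0.20767 eV.
Eᵢ/kT = 0, 1.2953.
Z = Σ e^(−Eᵢ/kT) = e^(−0) + e^(−1.2953) = 1.0000 + 0.27382 = 1.2738.
⟨E⟩ = Σ Eᵢ e^(−Eᵢ/kT) / Z = (0·1.0000 + 0.269·0.27382) / 1.2738 = 0.0578 eV.

0.0578 eV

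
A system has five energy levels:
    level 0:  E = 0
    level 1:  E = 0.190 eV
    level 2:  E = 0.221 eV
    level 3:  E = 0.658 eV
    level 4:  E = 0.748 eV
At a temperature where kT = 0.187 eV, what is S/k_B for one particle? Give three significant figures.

Eᵢ/kT = 0, 1.0160, 1.1818, 3.5187, 4.0000.
Z = Σ e^(−Eᵢ/kT) = e^(−0) + e^(−1.0160) + e^(−1.1818) + e^(−3.5187) + e^(−4.0000) = 1.0000 + 0.36204 + 0.30673 + 0.029638 + 0.018316 = 1.7167.
⟨E⟩ = Σ EᵢPᵢ = 0.098897 eV.
S/k_B = ln Z + ⟨E⟩/kT = ln(1.7167) + 0.098897/0.187 = 0.54040 + 0.52886 = 1.07.

1.07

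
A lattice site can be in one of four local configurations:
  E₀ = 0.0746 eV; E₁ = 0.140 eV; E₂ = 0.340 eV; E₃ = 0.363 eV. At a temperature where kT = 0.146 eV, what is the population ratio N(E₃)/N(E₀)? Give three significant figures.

0.139

n₃/n₀ = exp[−(E₃−E₀)/kT] = exp(−(0.2884 eV)/(0.146 eV)) = exp(-1.9753) = 0.139.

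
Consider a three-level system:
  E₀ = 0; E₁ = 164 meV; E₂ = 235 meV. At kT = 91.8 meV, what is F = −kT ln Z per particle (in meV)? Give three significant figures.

Eᵢ/kT = 0, 1.7865, 2.5599.
Z = Σ e^(−Eᵢ/kT) = e^(−0) + e^(−1.7865) + e^(−2.5599) = 1.0000 + 0.16755 + 0.077312 = 1.2449.
F = −kT ln Z = −91.8 × ln(1.2449) = −91.8 × 0.21906 = -20.1 meV.

-20.1 meV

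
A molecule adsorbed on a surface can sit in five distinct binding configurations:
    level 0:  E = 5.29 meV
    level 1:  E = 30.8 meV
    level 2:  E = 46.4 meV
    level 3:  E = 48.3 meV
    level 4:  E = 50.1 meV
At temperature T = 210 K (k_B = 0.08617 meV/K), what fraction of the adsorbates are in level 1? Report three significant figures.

k_BT = 0.08617 × 210 K = 18.096 meV.
Eᵢ/kT = 0.29233, 1.7020, 2.5641, 2.6691, 2.7686.
Z = Σ e^(−Eᵢ/kT) = e^(−0.29233) + e^(−1.7020) + e^(−2.5641) + e^(−2.6691) + e^(−2.7686) = 0.74652 + 0.18232 + 0.076988 + 0.069315 + 0.062750 = 1.1379.
P₁ = e^(−E₁/kT) / Z = 0.18232/1.1379 = 0.160.

0.160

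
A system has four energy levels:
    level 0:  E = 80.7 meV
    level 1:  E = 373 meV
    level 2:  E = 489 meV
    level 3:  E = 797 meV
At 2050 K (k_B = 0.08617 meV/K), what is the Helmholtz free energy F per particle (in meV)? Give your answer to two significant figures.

33 meV

k_BT = 0.08617 × 2050 K = 176.6 meV.
Eᵢ/kT = 0.4570, 2.112, 2.769, 4.513.
Z = Σ e^(−Eᵢ/kT) = e^(−0.4570) + e^(−2.112) + e^(−2.769) + e^(−4.513) = 0.6332 + 0.1210 + 0.06272 + 0.01097 = 0.8279.
F = −kT ln Z = −176.6 × ln(0.8279) = −176.6 × -0.1889 = 33 meV.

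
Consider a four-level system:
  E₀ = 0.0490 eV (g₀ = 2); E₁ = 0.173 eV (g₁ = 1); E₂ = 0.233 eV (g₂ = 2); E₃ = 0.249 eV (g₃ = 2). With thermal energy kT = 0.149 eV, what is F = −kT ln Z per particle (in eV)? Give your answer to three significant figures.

Eᵢ/kT = 0.32886, 1.1611, 1.5638, 1.6711.
Z = Σ gᵢe^(−Eᵢ/kT) = 2·e^(−0.32886) + 1·e^(−1.1611) + 2·e^(−1.5638) + 2·e^(−1.6711) = 1.4395 + 0.31314 + 0.41868 + 0.37608 = 2.5474.
F = −kT ln Z = −0.149 × ln(2.5474) = −0.149 × 0.93507 = -0.139 eV.

-0.139 eV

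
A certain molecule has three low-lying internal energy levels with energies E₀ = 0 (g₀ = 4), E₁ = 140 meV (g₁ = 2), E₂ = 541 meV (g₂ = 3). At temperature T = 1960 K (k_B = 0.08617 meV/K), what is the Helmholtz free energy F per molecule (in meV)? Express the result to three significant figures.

k_BT = 0.08617 × 1960 K = 168.89 meV.
Eᵢ/kT = 0, 0.82894, 3.2033.
Z = Σ gᵢe^(−Eᵢ/kT) = 4·e^(−0) + 2·e^(−0.82894) + 3·e^(−3.2033) = 4.0000 + 0.87302 + 0.12188 = 4.9949.
F = −kT ln Z = −168.89 × ln(4.9949) = −168.89 × 1.6084 = -272 meV.

-272 meV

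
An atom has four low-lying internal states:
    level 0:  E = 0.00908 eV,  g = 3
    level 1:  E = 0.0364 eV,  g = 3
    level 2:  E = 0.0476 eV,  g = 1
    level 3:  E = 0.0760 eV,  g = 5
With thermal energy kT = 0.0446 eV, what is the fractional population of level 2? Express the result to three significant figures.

Eᵢ/kT = 0.20359, 0.81614, 1.0673, 1.7040.
Z = Σ gᵢe^(−Eᵢ/kT) = 3·e^(−0.20359) + 3·e^(−0.81614) + 1·e^(−1.0673) + 5·e^(−1.7040) = 2.4474 + 1.3264 + 0.34394 + 0.90977 = 5.0275.
P₂ = g₂ e^(−E₂/kT) / Z = 0.34394/5.0275 = 0.0684.

0.0684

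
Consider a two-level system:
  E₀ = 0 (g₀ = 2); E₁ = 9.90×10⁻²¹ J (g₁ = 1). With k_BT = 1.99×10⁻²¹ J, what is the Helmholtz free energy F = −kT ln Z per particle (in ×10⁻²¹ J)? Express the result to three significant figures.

-1.39 ×10⁻²¹ J

Eᵢ/kT = 0, 4.9749.
Z = Σ gᵢe^(−Eᵢ/kT) = 2·e^(−0) + 1·e^(−4.9749) = 2.0000 + 0.0069092 = 2.0069.
F = −kT ln Z = −1.99 × ln(2.0069) = −1.99 × 0.69659 = -1.39 ×10⁻²¹ J.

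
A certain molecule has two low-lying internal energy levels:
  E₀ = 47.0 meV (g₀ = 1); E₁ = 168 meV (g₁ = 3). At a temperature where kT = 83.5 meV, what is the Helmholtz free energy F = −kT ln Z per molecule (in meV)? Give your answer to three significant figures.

Eᵢ/kT = 0.56287, 2.0120.
Z = Σ gᵢe^(−Eᵢ/kT) = 1·e^(−0.56287) + 3·e^(−2.0120) = 0.56957 + 0.40116 = 0.97073.
F = −kT ln Z = −83.5 × ln(0.97073) = −83.5 × -0.029707 = 2.48 meV.

2.48 meV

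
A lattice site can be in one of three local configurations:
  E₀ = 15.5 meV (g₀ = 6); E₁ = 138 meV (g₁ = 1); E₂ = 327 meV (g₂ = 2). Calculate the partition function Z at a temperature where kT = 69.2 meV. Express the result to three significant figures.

Z = 4.95

Eᵢ/kT = 0.22399, 1.9942, 4.7254.
Z = Σ gᵢe^(−Eᵢ/kT) = 6·e^(−0.22399) + 1·e^(−1.9942) + 2·e^(−4.7254) = 4.7959 + 0.13612 + 0.017734 = 4.9498.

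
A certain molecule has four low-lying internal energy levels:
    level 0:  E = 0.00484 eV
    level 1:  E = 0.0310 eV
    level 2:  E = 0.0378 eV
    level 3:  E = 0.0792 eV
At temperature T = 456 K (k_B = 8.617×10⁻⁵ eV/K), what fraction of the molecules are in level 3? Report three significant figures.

k_BT = 8.617×10⁻⁵ × 456 K = 0.039294 eV.
Eᵢ/kT = 0.12317, 0.78892, 0.96198, 2.0156.
Z = Σ e^(−Eᵢ/kT) = e^(−0.12317) + e^(−0.78892) + e^(−0.96198) + e^(−2.0156) = 0.88411 + 0.45434 + 0.38214 + 0.13324 = 1.8538.
P₃ = e^(−E₃/kT) / Z = 0.13324/1.8538 = 0.0719.

0.0719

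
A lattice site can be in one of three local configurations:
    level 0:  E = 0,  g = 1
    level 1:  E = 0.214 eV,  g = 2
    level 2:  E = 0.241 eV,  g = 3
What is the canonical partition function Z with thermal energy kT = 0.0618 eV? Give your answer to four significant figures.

Eᵢ/kT = 0, 3.46278, 3.89968.
Z = Σ gᵢe^(−Eᵢ/kT) = 1·e^(−0) + 2·e^(−3.46278) + 3·e^(−3.89968) = 1.00000 + 0.0626850 + 0.0607452 = 1.12343.

Z = 1.123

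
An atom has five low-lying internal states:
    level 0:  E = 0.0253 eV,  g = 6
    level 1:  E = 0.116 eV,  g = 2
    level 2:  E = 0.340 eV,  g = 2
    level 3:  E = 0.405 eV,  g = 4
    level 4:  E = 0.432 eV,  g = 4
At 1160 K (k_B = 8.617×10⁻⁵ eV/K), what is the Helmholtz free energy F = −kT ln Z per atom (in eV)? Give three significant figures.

k_BT = 8.617×10⁻⁵ × 1160 K = 0.099957 eV.
Eᵢ/kT = 0.25311, 1.1605, 3.4015, 4.0517, 4.3219.
Z = Σ gᵢe^(−Eᵢ/kT) = 6·e^(−0.25311) + 2·e^(−1.1605) + 2·e^(−3.4015) + 4·e^(−4.0517) + 4·e^(−4.3219) = 4.6583 + 0.62666 + 0.066646 + 0.069571 + 0.053099 = 5.4743.
F = −kT ln Z = −0.099957 × ln(5.4743) = −0.099957 × 1.7001 = -0.170 eV.

-0.170 eV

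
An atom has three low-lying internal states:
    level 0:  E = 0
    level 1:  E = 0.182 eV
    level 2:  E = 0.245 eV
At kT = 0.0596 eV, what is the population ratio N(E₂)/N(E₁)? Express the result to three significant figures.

n₂/n₁ = exp[−(E₂−E₁)/kT] = exp(−(0.063 eV)/(0.0596 eV)) = exp(-1.0570) = 0.347.

0.347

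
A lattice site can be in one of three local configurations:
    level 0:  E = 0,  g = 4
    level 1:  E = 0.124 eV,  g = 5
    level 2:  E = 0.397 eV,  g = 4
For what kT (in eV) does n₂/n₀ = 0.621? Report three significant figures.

0.833 eV

n₂/n₀ = (g₂/g₀) exp[−(E₂−E₀)/kT] = 0.621.
⇒ (E₂−E₀)/kT = ln((4/4)/0.621) = ln(1.6103) = 0.47642.
kT = 0.397 eV / 0.47642 = 0.833 eV.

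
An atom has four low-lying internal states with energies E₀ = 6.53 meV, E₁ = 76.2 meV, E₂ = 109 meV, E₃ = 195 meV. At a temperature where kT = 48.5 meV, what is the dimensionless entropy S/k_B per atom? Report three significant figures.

Eᵢ/kT = 0.13464, 1.5711, 2.2474, 4.0206.
Z = Σ e^(−Eᵢ/kT) = e^(−0.13464) + e^(−1.5711) + e^(−2.2474) + e^(−4.0206) = 0.87403 + 0.20782 + 0.10567 + 0.017942 = 1.2055.
⟨E⟩ = Σ EᵢPᵢ = 30.328 meV.
S/k_B = ln Z + ⟨E⟩/kT = ln(1.2055) + 30.328/48.5 = 0.18689 + 0.62532 = 0.812.

0.812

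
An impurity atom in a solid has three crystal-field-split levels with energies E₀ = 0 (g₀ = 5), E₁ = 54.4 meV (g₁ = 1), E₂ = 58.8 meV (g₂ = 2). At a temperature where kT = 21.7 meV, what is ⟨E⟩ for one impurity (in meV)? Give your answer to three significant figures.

Eᵢ/kT = 0, 2.5069, 2.7097.
Z = Σ gᵢe^(−Eᵢ/kT) = 5·e^(−0) + 1·e^(−2.5069) + 2·e^(−2.7097) = 5.0000 + 0.081521 + 0.13311 = 5.2146.
⟨E⟩ = Σ Eᵢ gᵢe^(−Eᵢ/kT) / Z = (0·5.0000 + 54.4·0.081521 + 58.8·0.13311) / 5.2146 = 2.35 meV.

2.35 meV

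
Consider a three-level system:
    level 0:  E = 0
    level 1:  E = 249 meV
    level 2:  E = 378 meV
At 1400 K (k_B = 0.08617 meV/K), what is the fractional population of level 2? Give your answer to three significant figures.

0.0372

k_BT = 0.08617 × 1400 K = 120.64 meV.
Eᵢ/kT = 0, 2.0640, 3.1333.
Z = Σ e^(−Eᵢ/kT) = e^(−0) + e^(−2.0640) + e^(−3.1333) = 1.0000 + 0.12695 + 0.043574 = 1.1705.
P₂ = e^(−E₂/kT) / Z = 0.043574/1.1705 = 0.0372.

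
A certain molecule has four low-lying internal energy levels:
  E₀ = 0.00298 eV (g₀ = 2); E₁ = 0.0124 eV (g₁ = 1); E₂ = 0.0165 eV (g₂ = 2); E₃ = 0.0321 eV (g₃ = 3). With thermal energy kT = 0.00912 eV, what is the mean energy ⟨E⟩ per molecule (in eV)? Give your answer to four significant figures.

Eᵢ/kT = 0.326754, 1.35965, 1.80921, 3.51974.
Z = Σ gᵢe^(−Eᵢ/kT) = 2·e^(−0.326754) + 1·e^(−1.35965) + 2·e^(−1.80921) + 3·e^(−3.51974) = 1.44252 + 0.256751 + 0.327567 + 0.0888214 = 2.11566.
⟨E⟩ = Σ Eᵢ gᵢe^(−Eᵢ/kT) / Z = (0.00298·1.44252 + 0.0124·0.256751 + 0.0165·0.327567 + 0.0321·0.0888214) / 2.11566 = 0.007439 eV.

0.007439 eV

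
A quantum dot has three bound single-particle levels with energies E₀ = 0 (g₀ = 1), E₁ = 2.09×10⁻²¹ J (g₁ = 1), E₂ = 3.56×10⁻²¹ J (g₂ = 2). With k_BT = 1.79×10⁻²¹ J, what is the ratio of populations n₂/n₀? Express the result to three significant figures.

0.274

n₂/n₀ = (g₂/g₀) exp[−(E₂−E₀)/kT] = (2/1) × exp(−(3.56 ×10⁻²¹ J)/(1.79 ×10⁻²¹ J)) = (2/1) × exp(-1.9888) = 0.274.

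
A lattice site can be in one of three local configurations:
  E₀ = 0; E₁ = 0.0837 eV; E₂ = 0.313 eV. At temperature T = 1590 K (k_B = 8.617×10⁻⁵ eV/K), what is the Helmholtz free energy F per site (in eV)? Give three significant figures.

k_BT = 8.617×10⁻⁵ × 1590 K = 0.13701 eV.
Eᵢ/kT = 0, 0.61090, 2.2845.
Z = Σ e^(−Eᵢ/kT) = e^(−0) + e^(−0.61090) + e^(−2.2845) = 1.0000 + 0.54286 + 0.10182 = 1.6447.
F = −kT ln Z = −0.13701 × ln(1.6447) = −0.13701 × 0.49756 = -0.0682 eV.

-0.0682 eV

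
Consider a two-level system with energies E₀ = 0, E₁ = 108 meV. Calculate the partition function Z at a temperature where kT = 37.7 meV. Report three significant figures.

Z = 1.06

Eᵢ/kT = 0, 2.8647.
Z = Σ e^(−Eᵢ/kT) = e^(−0) + e^(−2.8647) = 1.0000 + 0.057000 = 1.0570.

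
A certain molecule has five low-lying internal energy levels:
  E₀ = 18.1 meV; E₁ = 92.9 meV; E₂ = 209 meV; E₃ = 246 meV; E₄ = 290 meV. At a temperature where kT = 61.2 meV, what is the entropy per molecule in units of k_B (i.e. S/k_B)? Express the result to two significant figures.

0.78

Eᵢ/kT = 0.2958, 1.518, 3.415, 4.020, 4.739.
Z = Σ e^(−Eᵢ/kT) = e^(−0.2958) + e^(−1.518) + e^(−3.415) + e^(−4.020) + e^(−4.739) = 0.7439 + 0.2191 + 0.03288 + 0.01795 + 0.008747 = 1.023.
⟨E⟩ = Σ EᵢPᵢ = 46.57 meV.
S/k_B = ln Z + ⟨E⟩/kT = ln(1.023) + 46.57/61.2 = 0.02274 + 0.7609 = 0.78.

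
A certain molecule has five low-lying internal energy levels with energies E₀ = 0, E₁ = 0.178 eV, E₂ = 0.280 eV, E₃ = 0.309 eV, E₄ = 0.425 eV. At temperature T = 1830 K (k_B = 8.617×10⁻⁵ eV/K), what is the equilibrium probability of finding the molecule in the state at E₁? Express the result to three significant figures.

k_BT = 8.617×10⁻⁵ × 1830 K = 0.15769 eV.
Eᵢ/kT = 0, 1.1288, 1.7756, 1.9595, 2.6952.
Z = Σ e^(−Eᵢ/kT) = e^(−0) + e^(−1.1288) + e^(−1.7756) + e^(−1.9595) + e^(−2.6952) = 1.0000 + 0.32342 + 0.16938 + 0.14093 + 0.067529 = 1.7013.
P₁ = e^(−E₁/kT) / Z = 0.32342/1.7013 = 0.190.

0.190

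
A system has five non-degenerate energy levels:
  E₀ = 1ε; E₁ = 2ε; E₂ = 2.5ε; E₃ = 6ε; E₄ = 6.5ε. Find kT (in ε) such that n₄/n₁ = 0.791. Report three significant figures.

19.2 ε

n₄/n₁ = exp[−(E₄−E₁)/kT] = 0.791.
⇒ (E₄−E₁)/kT = ln(1/0.791) = ln(1.2642) = 0.23444.
kT = 4.5ε / 0.23444 = 19.2 ε.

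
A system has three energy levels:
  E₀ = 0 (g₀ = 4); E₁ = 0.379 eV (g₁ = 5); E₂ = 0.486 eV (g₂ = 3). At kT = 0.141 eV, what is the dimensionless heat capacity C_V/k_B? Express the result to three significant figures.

0.731

Eᵢ/kT = 0, 2.6879, 3.4468.
Z = Σ gᵢe^(−Eᵢ/kT) = 4·e^(−0) + 5·e^(−2.6879) + 3·e^(−3.4468) = 4.0000 + 0.34012 + 0.095542 = 4.4357.
⟨E⟩ = 0.039529 eV, ⟨E²⟩ = 0.016102 eV².
C_V/k_B = (⟨E²⟩ − ⟨E⟩²)/(kT)² = (0.016102 − 0.0015625)/0.019881 = 0.731.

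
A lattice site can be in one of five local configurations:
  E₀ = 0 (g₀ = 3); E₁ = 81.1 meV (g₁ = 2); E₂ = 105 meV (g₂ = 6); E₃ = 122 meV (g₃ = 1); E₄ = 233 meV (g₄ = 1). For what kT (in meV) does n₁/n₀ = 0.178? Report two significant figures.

61 meV

n₁/n₀ = (g₁/g₀) exp[−(E₁−E₀)/kT] = 0.178.
⇒ (E₁−E₀)/kT = ln((2/3)/0.178) = ln(3.745) = 1.320.
kT = 81.1 meV / 1.320 = 61 meV.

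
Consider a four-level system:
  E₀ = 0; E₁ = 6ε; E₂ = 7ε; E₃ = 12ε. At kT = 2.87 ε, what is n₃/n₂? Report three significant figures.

0.175

n₃/n₂ = exp[−(E₃−E₂)/kT] = exp(−(5ε)/(2.87ε)) = exp(-1.7422) = 0.175.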